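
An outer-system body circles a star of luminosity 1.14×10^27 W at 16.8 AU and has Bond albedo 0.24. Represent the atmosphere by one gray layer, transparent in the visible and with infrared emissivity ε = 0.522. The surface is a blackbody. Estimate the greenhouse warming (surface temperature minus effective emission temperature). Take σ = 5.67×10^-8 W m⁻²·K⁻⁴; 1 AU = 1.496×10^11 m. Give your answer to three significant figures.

6.54 K

Orbital distance: d = 16.8 AU = 2.513×10^12 m.
S = L/(4πd²) = 14.36 W m⁻².
At the top of the atmosphere, σT_e⁴ = S(1−α)/4 = 2.729 W m⁻², giving T_e = 83.29 K.
Surface balance with a leaky layer gives σT_s⁴ = σT_e⁴·2/(2−ε), so T_s = T_e·[2/(2−0.522)]^(1/4) = 89.83 K.
Greenhouse warming: T_s − T_e = 6.542 K.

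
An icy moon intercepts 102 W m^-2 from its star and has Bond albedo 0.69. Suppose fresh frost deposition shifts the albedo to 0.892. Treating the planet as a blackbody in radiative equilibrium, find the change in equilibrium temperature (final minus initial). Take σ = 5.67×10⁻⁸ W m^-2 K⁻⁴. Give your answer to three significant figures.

Initial: T₁ = [S(1−0.69)/(4σ)]^(1/4) = 108.7 K.
After:  T₂ = [102.0·0.108/(4σ)]^(1/4) = 83.48 K.
ΔT = T₂ − T₁ = -25.18 K.

-25.2 K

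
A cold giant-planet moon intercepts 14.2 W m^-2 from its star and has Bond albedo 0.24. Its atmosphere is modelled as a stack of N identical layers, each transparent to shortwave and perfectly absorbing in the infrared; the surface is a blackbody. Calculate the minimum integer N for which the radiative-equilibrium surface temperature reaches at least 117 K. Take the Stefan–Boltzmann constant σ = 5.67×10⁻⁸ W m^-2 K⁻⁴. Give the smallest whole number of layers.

3

Top-of-atmosphere balance: σT_e⁴ = S(1−α)/4 = 2.698 W m^-2 → T_e = 83.05 K.
Since T_s⁴ = (N+1)T_e⁴, we need N ≥ (T_s/T_e)⁴ − 1 = 2.938.
So N ≥ 2.938; the smallest integer is N = 3.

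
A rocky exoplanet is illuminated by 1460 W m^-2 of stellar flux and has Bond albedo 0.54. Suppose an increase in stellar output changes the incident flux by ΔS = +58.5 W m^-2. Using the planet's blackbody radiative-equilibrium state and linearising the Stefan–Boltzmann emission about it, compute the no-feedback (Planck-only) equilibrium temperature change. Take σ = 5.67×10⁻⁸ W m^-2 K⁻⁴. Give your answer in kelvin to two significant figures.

Reference equilibrium: T_e = [S(1−α)/(4σ)]^(1/4) = 233.3 K.
TOA radiative forcing: ΔF = (1−α)ΔS/4 = 0.46·(+58.5)/4 = 6.727 W m^-2.
Planck response: λ_P = 4σT_e³ = 4·5.67×10⁻⁸·(233.3)³ = 2.879 W m^-2/K.
So ΔT₀ = 6.727/2.879 = 2.34 K.

2.3 K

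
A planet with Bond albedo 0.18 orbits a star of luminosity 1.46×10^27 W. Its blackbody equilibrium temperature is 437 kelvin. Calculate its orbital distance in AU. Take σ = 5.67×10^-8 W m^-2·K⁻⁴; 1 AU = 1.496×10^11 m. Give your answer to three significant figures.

The flux needed for this T is 4σT⁴/(1−0.18) = 10090 W m^-2.
Then d = [L/(4πS)]^(1/2) = 1.073×10^11 m, i.e. 0.7174 AU.

0.717 AU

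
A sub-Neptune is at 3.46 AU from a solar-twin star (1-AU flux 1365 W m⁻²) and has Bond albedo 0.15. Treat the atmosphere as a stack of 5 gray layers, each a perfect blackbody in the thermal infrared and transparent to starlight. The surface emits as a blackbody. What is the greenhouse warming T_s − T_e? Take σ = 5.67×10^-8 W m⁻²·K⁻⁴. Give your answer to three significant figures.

81.2 K

Flux at the orbit: S = 1365/(3.46)² = 114.0 W m⁻².
OLR = S(1−α)/4 = 24.23 W m⁻²; the top layer radiates at T_e = 143.8 K.
T_s = (N+1)^(1/4)·T_e = 225.0 K.
So the greenhouse effect raises the surface by 225.0 − 143.8 = 81.25 K.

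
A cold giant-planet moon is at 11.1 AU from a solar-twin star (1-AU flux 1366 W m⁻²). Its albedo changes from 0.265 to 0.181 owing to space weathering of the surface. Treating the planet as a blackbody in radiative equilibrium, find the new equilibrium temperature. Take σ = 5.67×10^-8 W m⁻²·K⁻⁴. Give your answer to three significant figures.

By the inverse-square law, S = 1366/11.1² = 11.09 W m⁻².
With the new albedo, S(1−α₂)/4 = 2.270 W m⁻², so T₂ = 79.54 K.

79.5 K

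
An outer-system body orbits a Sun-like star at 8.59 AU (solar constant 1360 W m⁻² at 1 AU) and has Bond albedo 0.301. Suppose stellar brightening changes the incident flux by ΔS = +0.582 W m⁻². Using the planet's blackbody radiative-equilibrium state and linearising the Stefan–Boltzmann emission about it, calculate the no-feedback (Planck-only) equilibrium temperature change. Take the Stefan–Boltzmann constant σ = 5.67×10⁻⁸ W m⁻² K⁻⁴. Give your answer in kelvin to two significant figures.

Irradiance scales as 1/d², so S = 1360 W m⁻² × (1/8.59)² = 18.43 W m⁻².
Reference equilibrium: T_e = [S(1−α)/(4σ)]^(1/4) = 86.82 K.
ΔF = Δ[S(1−α)]/4 = (1−0.301)·+0.582/4 = 0.1017 W m⁻².
The Planck feedback parameter is 4σT_e³ = 0.1484 W m⁻²/K.
So ΔT₀ = 0.1017/0.1484 = 0.685 K.

0.69 K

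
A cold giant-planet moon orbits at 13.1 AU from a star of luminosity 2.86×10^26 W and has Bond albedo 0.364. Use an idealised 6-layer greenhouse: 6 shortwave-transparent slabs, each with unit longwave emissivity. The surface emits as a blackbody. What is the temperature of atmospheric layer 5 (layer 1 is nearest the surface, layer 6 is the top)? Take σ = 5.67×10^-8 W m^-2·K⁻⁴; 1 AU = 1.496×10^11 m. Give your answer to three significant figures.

d = 13.1 × 1.496×10^11 m = 1.960×10^12 m.
Spreading L over a sphere of radius d: S = 2.86×10^26/(4π·1.96×10^12²) = 5.926 W m^-2.
OLR = S(1−α)/4 = 0.9422 W m^-2; the top layer radiates at T_e = 63.85 K.
The net upward flux σT_e⁴ is constant between every pair of levels, so T_k⁴ = (N+1−k)T_e⁴.
With k = 5: T_5 = (6+1−5)^¼·63.85 K = 75.93 K.

75.9 kelvin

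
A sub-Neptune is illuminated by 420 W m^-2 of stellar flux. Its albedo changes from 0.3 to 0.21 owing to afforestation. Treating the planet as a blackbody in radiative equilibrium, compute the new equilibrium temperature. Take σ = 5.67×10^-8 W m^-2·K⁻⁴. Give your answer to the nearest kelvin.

196 K

T₂ = [S(1−α₂)/(4σ)]^(1/4) = [420.0·0.79/(4σ)]^(1/4) = 195.6 K.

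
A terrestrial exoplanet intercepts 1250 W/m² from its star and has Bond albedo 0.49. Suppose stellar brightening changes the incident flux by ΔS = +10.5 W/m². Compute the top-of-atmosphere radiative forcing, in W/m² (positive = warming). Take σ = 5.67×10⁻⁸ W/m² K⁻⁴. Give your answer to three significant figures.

Only a fraction (1−α) is absorbed and it's spread over 4πR², so ΔF = (1−α)ΔS/4 = 1.339 W/m².

1.34 W/m²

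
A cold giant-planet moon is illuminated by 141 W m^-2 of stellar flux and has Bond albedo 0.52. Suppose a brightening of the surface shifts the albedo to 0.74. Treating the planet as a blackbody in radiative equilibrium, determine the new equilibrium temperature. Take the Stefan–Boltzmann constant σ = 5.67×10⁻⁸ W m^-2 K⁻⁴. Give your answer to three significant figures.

New equilibrium: T₂ = [(1−0.74)·141.0/(4σ)]^(1/4) = 112.8 K.

113 kelvin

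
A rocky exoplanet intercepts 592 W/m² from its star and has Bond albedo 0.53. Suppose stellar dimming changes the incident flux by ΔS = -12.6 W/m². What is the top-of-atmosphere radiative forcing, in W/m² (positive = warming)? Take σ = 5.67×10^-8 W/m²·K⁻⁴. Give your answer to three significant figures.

Only a fraction (1−α) is absorbed and it's spread over 4πR², so ΔF = (1−α)ΔS/4 = -1.480 W/m².

-1.48 W/m²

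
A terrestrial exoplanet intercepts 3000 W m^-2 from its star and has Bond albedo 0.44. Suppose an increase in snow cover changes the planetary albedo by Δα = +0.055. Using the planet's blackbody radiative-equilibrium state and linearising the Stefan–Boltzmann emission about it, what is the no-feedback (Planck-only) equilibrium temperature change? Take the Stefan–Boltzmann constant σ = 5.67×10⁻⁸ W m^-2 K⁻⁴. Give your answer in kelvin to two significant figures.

-7.2 K

Unperturbed T_e = [3000·(1−0.44)/(4σ)]^¼ = 293.4 K.
The change in absorbed flux is Δ[S(1−α)/4] = −SΔα/4 = -41.25 W m^-2.
Linearising σT⁴ gives d(σT⁴)/dT = 4σT_e³ = 5.727 W m^-2 per K.
So ΔT₀ = -41.25/5.727 = -7.20 K.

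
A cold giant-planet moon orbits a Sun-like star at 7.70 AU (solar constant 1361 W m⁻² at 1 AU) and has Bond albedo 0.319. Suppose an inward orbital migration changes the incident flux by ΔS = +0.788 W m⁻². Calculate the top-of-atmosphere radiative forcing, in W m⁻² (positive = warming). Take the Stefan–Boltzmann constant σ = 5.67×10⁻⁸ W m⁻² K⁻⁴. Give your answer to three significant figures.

Flux at the orbit: S = 1361/(7.70)² = 22.95 W m⁻².
ΔF = Δ[S(1−α)]/4 = (1−0.319)·+0.788/4 = 0.1342 W m⁻².

0.134 W m⁻²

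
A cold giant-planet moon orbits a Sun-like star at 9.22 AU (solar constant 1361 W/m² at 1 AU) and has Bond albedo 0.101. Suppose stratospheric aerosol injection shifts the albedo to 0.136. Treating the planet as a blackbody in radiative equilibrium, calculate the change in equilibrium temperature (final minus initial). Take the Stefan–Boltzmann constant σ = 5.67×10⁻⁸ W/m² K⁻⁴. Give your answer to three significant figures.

By the inverse-square law, S = 1361/9.22² = 16.01 W/m².
With α = 0.101, T₁ = 89.25 K.
Final:   T₂ = [S(1−0.136)/(4σ)]^(1/4) = 88.37 K.
Change: 88.37 − 89.25 = -0.8817 K.

-0.882 kelvin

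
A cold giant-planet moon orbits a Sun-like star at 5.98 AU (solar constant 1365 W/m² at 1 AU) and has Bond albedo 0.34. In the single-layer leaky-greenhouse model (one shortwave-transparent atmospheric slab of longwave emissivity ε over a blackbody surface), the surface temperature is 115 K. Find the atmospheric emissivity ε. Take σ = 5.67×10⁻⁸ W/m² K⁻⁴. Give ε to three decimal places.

0.730

By the inverse-square law, S = 1365/5.98² = 38.17 W/m².
Effective temperature: T_e = [S(1−α)/(4σ)]^(1/4) = 102.7 K.
Since (2−ε)/2 = (T_e/T_s)⁴ = 0.6351, ε = 0.7298.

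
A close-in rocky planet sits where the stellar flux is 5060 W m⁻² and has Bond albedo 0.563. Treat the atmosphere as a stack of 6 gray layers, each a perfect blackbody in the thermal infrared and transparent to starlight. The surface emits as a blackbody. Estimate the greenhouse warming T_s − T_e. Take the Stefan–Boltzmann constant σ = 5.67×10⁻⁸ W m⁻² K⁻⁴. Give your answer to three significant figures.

197 K

The effective emission temperature is T_e = [S(1−α)/(4σ)]^¼ = 314.2 K.
T_s = (N+1)^(1/4)·T_e = 511.1 K.
So the greenhouse effect raises the surface by 511.1 − 314.2 = 196.9 K.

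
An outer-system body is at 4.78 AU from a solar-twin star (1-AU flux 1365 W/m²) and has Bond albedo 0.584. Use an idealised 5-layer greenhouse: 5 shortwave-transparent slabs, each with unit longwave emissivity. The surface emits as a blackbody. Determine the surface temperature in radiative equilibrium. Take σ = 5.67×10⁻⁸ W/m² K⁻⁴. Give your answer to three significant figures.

Irradiance scales as 1/d², so S = 1365 W/m² × (1/4.78)² = 59.74 W/m².
Top-of-atmosphere balance: σT_e⁴ = S(1−α)/4 = 6.213 W/m² → T_e = 102.3 K.
With N = 5 opaque layers, T_s = (N+1)^(1/4)·T_e = 6^(1/4)·102.3 = 160.1 K.

160 K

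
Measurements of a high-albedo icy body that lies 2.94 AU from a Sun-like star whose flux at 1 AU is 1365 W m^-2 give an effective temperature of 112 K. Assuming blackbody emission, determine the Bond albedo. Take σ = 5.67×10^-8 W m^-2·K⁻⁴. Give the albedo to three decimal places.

0.774

Flux at the orbit: S = 1365/(2.94)² = 157.9 W m^-2.
From σT⁴ = S(1−α)/4 we invert for α: 1−α = 4σT⁴/S.
4σT⁴ = 4·5.67×10⁻⁸·(112)⁴ = 35.69 W m^-2.
Hence α = 1 − 35.69/157.9 = 0.7740.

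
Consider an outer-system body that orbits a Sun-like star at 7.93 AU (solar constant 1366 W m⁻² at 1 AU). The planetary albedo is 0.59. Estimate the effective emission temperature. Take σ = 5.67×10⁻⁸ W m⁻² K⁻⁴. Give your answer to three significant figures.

By the inverse-square law, S = 1366/7.93² = 21.72 W m⁻².
Absorbed flux (global mean): S(1−α)/4 = 21.72·0.41/4 = 2.227 W m⁻².
Set σT⁴ = 2.227 → T = (2.227/σ)^(1/4) = 79.16 K.

79.2 kelvin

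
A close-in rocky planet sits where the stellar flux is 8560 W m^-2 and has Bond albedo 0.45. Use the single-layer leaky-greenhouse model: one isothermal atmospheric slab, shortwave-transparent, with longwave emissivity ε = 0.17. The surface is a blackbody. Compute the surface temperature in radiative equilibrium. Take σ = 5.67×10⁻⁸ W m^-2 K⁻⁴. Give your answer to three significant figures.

At the top of the atmosphere, σT_e⁴ = S(1−α)/4 = 1177 W m^-2, giving T_e = 379.6 K.
For a single slab of emissivity ε, T_s⁴ = 2T_e⁴/(2−ε); thus T_s = 379.6·(1.093)^(1/4) = 388.1 K.

388 K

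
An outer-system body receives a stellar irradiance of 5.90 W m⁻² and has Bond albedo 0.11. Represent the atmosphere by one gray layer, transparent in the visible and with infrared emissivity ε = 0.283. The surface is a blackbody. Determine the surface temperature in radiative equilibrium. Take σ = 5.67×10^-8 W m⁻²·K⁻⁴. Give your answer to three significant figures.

At the top of the atmosphere, σT_e⁴ = S(1−α)/4 = 1.313 W m⁻², giving T_e = 69.37 K.
Surface balance with a leaky layer gives σT_s⁴ = σT_e⁴·2/(2−ε), so T_s = T_e·[2/(2−0.283)]^(1/4) = 72.06 K.

72.1 K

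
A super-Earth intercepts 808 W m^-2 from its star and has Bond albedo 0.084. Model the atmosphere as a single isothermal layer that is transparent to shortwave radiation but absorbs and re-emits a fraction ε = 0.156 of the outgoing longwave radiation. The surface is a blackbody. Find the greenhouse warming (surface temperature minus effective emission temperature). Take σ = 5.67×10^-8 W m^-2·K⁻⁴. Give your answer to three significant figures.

4.90 kelvin

At the top of the atmosphere, σT_e⁴ = S(1−α)/4 = 185.0 W m^-2, giving T_e = 239.0 K.
For a single slab of emissivity ε, T_s⁴ = 2T_e⁴/(2−ε); thus T_s = 239.0·(1.085)^(1/4) = 243.9 K.
T_s − T_e = 243.9 − 239.0 = 4.902 K.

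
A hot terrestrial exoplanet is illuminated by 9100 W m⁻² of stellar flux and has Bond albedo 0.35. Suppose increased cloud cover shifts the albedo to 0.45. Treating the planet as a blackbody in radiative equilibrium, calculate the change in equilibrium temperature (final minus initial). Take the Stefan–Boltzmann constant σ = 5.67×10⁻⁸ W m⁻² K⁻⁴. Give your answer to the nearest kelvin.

Before: T₁ = [9100·0.65/(4σ)]^(1/4) = 401.9 K.
After:  T₂ = [9100·0.55/(4σ)]^(1/4) = 385.4 K.
Change: 385.4 − 401.9 = -16.44 K.

-16 K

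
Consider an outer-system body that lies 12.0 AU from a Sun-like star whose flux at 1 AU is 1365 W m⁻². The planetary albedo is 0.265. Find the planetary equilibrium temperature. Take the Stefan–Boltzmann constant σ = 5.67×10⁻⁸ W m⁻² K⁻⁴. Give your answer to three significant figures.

74.4 K

Irradiance scales as 1/d², so S = 1365 W m⁻² × (1/12.0)² = 9.479 W m⁻².
The planet absorbs (1−α)S over its disc πR² and re-emits over 4πR², so the mean absorbed flux is (1−0.265)·9.479/4 = 1.742 W m⁻².
Set σT⁴ = 1.742 → T = (1.742/σ)^(1/4) = 74.45 K.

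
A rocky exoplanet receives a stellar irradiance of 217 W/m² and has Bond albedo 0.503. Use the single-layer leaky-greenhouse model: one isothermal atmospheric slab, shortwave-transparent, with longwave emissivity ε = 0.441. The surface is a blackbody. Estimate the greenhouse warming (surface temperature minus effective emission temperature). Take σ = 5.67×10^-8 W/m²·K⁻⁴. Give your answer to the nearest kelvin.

Effective emission temperature (TOA balance): σT_e⁴ = S(1−α)/4 = 26.96 W/m² → T_e = 147.7 K.
The surface balance (absorbed SW + ε·downward IR = σT_s⁴) with T_a⁴ = T_s⁴/2 reduces to T_s = T_e·[2/(2−ε)]^¼ = 157.2 K.
T_s − T_e = 157.2 − 147.7 = 9.489 K.

9 K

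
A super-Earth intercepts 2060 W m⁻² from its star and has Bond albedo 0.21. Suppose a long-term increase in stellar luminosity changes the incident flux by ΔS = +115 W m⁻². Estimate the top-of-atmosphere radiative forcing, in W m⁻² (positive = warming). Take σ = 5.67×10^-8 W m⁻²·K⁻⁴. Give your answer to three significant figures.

22.7 W m⁻²

ΔF = Δ[S(1−α)]/4 = (1−0.21)·+115/4 = 22.71 W m⁻².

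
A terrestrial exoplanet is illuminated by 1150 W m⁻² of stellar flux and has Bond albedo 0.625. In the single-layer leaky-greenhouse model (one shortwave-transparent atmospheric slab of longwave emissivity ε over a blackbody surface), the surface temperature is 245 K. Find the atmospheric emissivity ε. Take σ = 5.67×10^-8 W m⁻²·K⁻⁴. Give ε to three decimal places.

0.945

Effective temperature: T_e = [S(1−α)/(4σ)]^(1/4) = 208.8 K.
Inverting T_s⁴ = 2T_e⁴/(2−ε): (T_e/T_s)⁴ = 0.5277, so ε = 2(1 − 0.5277) = 0.9445.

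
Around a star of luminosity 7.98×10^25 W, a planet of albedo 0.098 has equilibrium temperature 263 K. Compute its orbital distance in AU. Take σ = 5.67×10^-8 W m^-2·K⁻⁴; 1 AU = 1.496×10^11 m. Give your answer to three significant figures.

0.486 AU

The flux needed for this T is 4σT⁴/(1−0.098) = 1203 W m^-2.
S = L/(4πd²) → d = √(L/4πS) = √(7.98×10^25/(4π·1203)) = 7.266×10^10 m = 0.4857 AU.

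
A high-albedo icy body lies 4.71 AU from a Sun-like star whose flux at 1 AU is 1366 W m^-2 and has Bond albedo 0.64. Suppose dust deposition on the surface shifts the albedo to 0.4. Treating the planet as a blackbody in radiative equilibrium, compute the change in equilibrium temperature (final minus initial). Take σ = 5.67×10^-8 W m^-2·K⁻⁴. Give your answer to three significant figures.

13.5 kelvin

Irradiance scales as 1/d², so S = 1366 W m^-2 × (1/4.71)² = 61.58 W m^-2.
With α = 0.64, T₁ = 99.43 K.
With α = 0.4, T₂ = 113.0 K.
ΔT = T₂ − T₁ = 13.54 K.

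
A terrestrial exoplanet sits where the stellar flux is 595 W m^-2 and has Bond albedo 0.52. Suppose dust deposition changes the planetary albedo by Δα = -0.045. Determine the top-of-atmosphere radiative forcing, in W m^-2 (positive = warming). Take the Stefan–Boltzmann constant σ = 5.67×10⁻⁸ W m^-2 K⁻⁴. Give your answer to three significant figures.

ΔF = −(S/4)Δα = −(595.0/4)×(-0.045) = 6.694 W m^-2.

6.69 W m^-2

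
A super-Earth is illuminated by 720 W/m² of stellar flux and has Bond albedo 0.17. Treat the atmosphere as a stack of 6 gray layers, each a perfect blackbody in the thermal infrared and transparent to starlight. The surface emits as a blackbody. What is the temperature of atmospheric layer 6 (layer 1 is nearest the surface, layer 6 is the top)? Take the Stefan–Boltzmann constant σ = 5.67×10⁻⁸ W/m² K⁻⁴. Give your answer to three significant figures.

227 K

OLR = S(1−α)/4 = 149.4 W/m²; the top layer radiates at T_e = 226.6 K.
The net upward flux σT_e⁴ is constant between every pair of levels, so T_k⁴ = (N+1−k)T_e⁴.
T_6 = (1)^(1/4)·226.6 = 226.6 K.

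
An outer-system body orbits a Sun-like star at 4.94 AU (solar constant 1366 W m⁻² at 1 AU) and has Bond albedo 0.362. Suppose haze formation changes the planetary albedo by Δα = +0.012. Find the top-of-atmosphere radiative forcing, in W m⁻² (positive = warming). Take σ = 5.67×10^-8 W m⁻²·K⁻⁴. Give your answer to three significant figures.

Irradiance scales as 1/d², so S = 1366 W m⁻² × (1/4.94)² = 55.98 W m⁻².
The change in absorbed flux is Δ[S(1−α)/4] = −SΔα/4 = -0.1679 W m⁻².

-0.168 W m⁻²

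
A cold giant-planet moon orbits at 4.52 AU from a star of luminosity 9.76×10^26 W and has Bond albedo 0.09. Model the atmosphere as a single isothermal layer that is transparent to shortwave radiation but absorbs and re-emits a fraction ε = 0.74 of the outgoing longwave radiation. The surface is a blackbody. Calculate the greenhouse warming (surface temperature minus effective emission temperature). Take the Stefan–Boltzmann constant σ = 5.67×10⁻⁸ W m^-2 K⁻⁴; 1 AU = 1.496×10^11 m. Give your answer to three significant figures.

19.8 K

Orbital distance: d = 4.52 AU = 6.762×10^11 m.
S = L/(4πd²) = 169.9 W m^-2.
Effective emission temperature (TOA balance): σT_e⁴ = S(1−α)/4 = 38.64 W m^-2 → T_e = 161.6 K.
For a single slab of emissivity ε, T_s⁴ = 2T_e⁴/(2−ε); thus T_s = 161.6·(1.587)^(1/4) = 181.4 K.
The atmosphere warms the surface by 19.78 K.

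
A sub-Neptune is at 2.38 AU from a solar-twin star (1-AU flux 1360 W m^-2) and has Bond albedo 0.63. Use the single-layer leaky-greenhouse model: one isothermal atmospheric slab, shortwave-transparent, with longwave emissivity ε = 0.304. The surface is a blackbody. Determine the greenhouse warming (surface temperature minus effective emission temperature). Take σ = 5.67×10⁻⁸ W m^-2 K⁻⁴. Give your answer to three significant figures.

By the inverse-square law, S = 1360/2.38² = 240.1 W m^-2.
At the top of the atmosphere, σT_e⁴ = S(1−α)/4 = 22.21 W m^-2, giving T_e = 140.7 K.
Surface balance with a leaky layer gives σT_s⁴ = σT_e⁴·2/(2−ε), so T_s = T_e·[2/(2−0.304)]^(1/4) = 146.6 K.
T_s − T_e = 146.6 − 140.7 = 5.920 K.

5.92 K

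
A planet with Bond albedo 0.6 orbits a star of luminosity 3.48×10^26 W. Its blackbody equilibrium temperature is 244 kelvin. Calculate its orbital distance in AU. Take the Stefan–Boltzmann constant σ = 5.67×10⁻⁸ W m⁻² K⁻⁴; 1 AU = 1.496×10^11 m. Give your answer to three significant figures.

0.785 AU

Required flux: S = 4σT⁴/(1−α) = 2010 W m⁻².
From L = 4πd²S, d = √(3.48×10^26/(4π·2010)) = 1.174×10^11 m = 0.7847 AU.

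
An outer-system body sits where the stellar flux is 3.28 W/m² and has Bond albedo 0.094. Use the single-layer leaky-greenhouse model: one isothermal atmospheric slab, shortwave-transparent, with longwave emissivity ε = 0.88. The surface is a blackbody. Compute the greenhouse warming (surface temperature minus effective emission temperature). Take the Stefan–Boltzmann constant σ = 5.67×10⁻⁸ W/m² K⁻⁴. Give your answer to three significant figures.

At the top of the atmosphere, σT_e⁴ = S(1−α)/4 = 0.7429 W/m², giving T_e = 60.16 K.
Surface balance with a leaky layer gives σT_s⁴ = σT_e⁴·2/(2−ε), so T_s = T_e·[2/(2−0.88)]^(1/4) = 69.55 K.
Greenhouse warming: T_s − T_e = 9.385 K.

9.38 kelvin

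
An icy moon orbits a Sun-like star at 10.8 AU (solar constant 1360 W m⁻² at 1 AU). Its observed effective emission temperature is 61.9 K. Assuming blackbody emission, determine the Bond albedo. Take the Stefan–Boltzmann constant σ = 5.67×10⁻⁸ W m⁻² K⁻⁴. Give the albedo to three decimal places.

0.714

Flux at the orbit: S = 1360/(10.8)² = 11.66 W m⁻².
Rearranging the radiative balance, α = 1 − 4σT⁴/S.
σT⁴ = 0.8324 W m⁻², so 4σT⁴ = 3.330 W m⁻².
Hence α = 1 − 3.330/11.66 = 0.7144.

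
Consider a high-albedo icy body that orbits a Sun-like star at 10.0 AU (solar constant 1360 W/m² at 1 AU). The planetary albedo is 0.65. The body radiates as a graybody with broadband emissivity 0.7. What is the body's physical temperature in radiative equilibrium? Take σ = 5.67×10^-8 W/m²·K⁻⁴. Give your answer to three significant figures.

74.0 K

By the inverse-square law, S = 1360/10.0² = 13.60 W/m².
Averaging over the sphere, the absorbed flux is S(1−α)/4 = 1.190 W/m².
Equating to εσT⁴ with ε = 0.7: T = (1.190/0.7σ)^(1/4) = 74.00 K.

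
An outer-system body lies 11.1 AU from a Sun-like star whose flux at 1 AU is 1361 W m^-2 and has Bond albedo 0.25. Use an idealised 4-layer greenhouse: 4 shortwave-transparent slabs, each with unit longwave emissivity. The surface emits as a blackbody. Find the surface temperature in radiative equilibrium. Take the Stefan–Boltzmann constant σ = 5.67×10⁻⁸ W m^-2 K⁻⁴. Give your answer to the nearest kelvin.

116 kelvin

By the inverse-square law, S = 1361/11.1² = 11.05 W m^-2.
The effective emission temperature is T_e = [S(1−α)/(4σ)]^¼ = 77.74 K.
With N = 4 opaque layers, T_s = (N+1)^(1/4)·T_e = 5^(1/4)·77.74 = 116.3 K.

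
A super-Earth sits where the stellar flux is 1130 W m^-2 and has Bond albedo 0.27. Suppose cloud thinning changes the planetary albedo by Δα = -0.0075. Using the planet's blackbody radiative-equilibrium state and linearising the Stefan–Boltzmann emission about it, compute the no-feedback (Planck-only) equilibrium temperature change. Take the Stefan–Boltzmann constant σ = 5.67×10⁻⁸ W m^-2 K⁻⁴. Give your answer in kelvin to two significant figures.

0.63 kelvin

The baseline emission temperature is T_e = 245.6 K.
ΔF = −(S/4)Δα = −(1130/4)×(-0.0075) = 2.119 W m^-2.
Linearising σT⁴ gives d(σT⁴)/dT = 4σT_e³ = 3.359 W m^-2 per K.
Hence the no-feedback warming is ΔF/(4σT_e³) = 0.631 K.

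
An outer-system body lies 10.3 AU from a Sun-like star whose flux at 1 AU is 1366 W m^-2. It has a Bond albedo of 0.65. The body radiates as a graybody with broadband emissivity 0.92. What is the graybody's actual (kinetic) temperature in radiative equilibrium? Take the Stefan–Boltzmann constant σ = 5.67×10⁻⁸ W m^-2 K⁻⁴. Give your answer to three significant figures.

68.2 K

Flux at the orbit: S = 1366/(10.3)² = 12.88 W m^-2.
The planet absorbs (1−α)S over its disc πR² and re-emits over 4πR², so the mean absorbed flux is (1−0.65)·12.88/4 = 1.127 W m^-2.
Radiative balance εσT⁴ = 1.127 gives T = [1.127/(0.92·σ)]^(1/4) = 68.17 K.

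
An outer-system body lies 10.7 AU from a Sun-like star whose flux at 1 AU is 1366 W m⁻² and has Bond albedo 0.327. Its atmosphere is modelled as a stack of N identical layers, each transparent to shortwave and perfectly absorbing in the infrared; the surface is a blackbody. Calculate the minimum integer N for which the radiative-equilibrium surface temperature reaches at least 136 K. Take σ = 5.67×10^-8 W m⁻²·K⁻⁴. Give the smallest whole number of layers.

By the inverse-square law, S = 1366/10.7² = 11.93 W m⁻².
The effective emission temperature is T_e = [S(1−α)/(4σ)]^¼ = 77.14 K.
Since T_s⁴ = (N+1)T_e⁴, we need N ≥ (T_s/T_e)⁴ − 1 = 8.663.
So N ≥ 8.663; the smallest integer is N = 9.

9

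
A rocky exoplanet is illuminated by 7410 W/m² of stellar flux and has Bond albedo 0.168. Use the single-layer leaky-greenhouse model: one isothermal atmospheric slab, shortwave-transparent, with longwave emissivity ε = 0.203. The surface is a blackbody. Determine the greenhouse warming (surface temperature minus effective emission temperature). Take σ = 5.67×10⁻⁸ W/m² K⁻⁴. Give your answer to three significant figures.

At the top of the atmosphere, σT_e⁴ = S(1−α)/4 = 1541 W/m², giving T_e = 406.0 K.
For a single slab of emissivity ε, T_s⁴ = 2T_e⁴/(2−ε); thus T_s = 406.0·(1.113)^(1/4) = 417.1 K.
T_s − T_e = 417.1 − 406.0 = 11.01 K.

11.0 K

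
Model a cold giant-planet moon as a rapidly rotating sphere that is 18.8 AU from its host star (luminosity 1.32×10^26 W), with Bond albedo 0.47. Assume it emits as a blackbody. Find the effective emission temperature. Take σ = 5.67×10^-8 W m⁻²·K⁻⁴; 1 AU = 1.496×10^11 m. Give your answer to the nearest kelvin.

Orbital distance: d = 18.8 AU = 2.812×10^12 m.
Flux at the orbit: S = L/(4πd²) = 1.32×10^26/(4π·(2.81×10^12)²) = 1.328 W m⁻².
Averaging over the sphere, the absorbed flux is S(1−α)/4 = 0.1760 W m⁻².
In equilibrium σT⁴ equals this, so T = 41.97 K.

42 kelvin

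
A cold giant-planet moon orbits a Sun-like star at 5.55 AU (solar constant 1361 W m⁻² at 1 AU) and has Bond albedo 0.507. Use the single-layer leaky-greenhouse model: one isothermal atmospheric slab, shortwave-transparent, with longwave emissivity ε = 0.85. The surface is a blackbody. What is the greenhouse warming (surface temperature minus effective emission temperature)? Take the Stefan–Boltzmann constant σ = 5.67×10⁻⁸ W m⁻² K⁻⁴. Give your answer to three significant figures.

Irradiance scales as 1/d², so S = 1361 W m⁻² × (1/5.55)² = 44.18 W m⁻².
The planet radiates to space at T_e = [S(1−α)/(4σ)]^(1/4) = 99.00 K.
For a single slab of emissivity ε, T_s⁴ = 2T_e⁴/(2−ε); thus T_s = 99.00·(1.739)^(1/4) = 113.7 K.
Greenhouse warming: T_s − T_e = 14.69 K.

14.7 kelvin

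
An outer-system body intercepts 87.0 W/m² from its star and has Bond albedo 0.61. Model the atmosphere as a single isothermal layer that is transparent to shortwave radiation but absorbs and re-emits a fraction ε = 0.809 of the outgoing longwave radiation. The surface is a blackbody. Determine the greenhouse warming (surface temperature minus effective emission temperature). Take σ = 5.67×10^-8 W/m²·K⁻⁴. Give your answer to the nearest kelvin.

15 K

Effective emission temperature (TOA balance): σT_e⁴ = S(1−α)/4 = 8.482 W/m² → T_e = 110.6 K.
Surface balance with a leaky layer gives σT_s⁴ = σT_e⁴·2/(2−ε), so T_s = T_e·[2/(2−0.809)]^(1/4) = 125.9 K.
Greenhouse warming: T_s − T_e = 15.30 K.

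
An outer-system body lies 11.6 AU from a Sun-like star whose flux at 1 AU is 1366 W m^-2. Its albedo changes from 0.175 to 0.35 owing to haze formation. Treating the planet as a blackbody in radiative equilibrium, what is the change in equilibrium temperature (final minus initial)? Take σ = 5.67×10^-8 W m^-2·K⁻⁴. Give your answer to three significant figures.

-4.51 K

By the inverse-square law, S = 1366/11.6² = 10.15 W m^-2.
Initial: T₁ = [S(1−0.175)/(4σ)]^(1/4) = 77.95 K.
With α = 0.35, T₂ = 73.44 K.
ΔT = T₂ − T₁ = -4.510 K.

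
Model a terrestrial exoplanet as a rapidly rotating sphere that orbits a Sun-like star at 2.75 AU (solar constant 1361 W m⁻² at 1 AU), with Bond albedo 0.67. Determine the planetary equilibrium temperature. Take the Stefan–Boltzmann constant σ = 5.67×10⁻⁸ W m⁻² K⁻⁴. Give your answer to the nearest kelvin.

Irradiance scales as 1/d², so S = 1361 W m⁻² × (1/2.75)² = 180.0 W m⁻².
The planet absorbs (1−α)S over its disc πR² and re-emits over 4πR², so the mean absorbed flux is (1−0.67)·180.0/4 = 14.85 W m⁻².
Balancing against σT⁴: T = (14.85/5.67×10⁻⁸)^(1/4) = 127.2 K.

127 K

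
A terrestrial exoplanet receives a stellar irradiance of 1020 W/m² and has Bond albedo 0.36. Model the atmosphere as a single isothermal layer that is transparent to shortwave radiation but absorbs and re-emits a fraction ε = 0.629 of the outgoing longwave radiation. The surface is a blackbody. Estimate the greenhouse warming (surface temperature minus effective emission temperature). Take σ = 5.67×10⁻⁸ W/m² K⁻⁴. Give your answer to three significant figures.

Effective emission temperature (TOA balance): σT_e⁴ = S(1−α)/4 = 163.2 W/m² → T_e = 231.6 K.
Surface balance with a leaky layer gives σT_s⁴ = σT_e⁴·2/(2−ε), so T_s = T_e·[2/(2−0.629)]^(1/4) = 254.6 K.
The atmosphere warms the surface by 22.93 K.

22.9 kelvin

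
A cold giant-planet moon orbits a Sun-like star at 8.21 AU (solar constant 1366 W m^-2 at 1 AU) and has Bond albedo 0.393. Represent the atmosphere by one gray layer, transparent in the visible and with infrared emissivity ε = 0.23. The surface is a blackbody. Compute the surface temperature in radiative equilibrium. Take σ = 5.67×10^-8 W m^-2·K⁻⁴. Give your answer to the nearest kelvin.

Irradiance scales as 1/d², so S = 1366 W m^-2 × (1/8.21)² = 20.27 W m^-2.
Effective emission temperature (TOA balance): σT_e⁴ = S(1−α)/4 = 3.075 W m^-2 → T_e = 85.82 K.
The surface balance (absorbed SW + ε·downward IR = σT_s⁴) with T_a⁴ = T_s⁴/2 reduces to T_s = T_e·[2/(2−ε)]^¼ = 88.48 K.

88 kelvin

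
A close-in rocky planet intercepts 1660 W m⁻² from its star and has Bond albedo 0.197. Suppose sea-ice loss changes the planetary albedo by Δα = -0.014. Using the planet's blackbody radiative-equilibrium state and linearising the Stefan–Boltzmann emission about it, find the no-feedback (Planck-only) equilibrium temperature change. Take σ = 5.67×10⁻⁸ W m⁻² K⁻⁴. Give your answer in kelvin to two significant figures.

The baseline emission temperature is T_e = 276.9 K.
The change in absorbed flux is Δ[S(1−α)/4] = −SΔα/4 = 5.810 W m⁻².
The Planck feedback parameter is 4σT_e³ = 4.814 W m⁻²/K.
So ΔT₀ = 5.810/4.814 = 1.21 K.

1.2 K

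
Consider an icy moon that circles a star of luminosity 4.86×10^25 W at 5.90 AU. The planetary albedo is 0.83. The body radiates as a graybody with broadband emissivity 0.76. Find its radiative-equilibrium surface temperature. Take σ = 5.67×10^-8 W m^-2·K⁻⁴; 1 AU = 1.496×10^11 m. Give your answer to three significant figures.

d = 5.90 × 1.496×10^11 m = 8.826×10^11 m.
Spreading L over a sphere of radius d: S = 4.86×10^25/(4π·8.83×10^11²) = 4.964 W m^-2.
Absorbed flux (global mean): S(1−α)/4 = 4.964·0.17/4 = 0.2110 W m^-2.
Equating to εσT⁴ with ε = 0.76: T = (0.2110/0.76σ)^(1/4) = 47.04 K.

47.0 K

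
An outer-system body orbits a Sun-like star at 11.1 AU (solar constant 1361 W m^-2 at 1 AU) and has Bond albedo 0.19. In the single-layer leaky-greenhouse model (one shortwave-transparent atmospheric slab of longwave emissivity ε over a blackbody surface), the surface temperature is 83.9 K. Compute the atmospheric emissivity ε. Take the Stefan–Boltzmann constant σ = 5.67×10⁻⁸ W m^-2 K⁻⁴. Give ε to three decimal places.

Flux at the orbit: S = 1361/(11.1)² = 11.05 W m^-2.
First, T_e = [11.05·(1−0.19)/(4σ)]^(1/4) = 79.25 K.
Inverting T_s⁴ = 2T_e⁴/(2−ε): (T_e/T_s)⁴ = 0.7962, so ε = 2(1 − 0.7962) = 0.4077.

0.408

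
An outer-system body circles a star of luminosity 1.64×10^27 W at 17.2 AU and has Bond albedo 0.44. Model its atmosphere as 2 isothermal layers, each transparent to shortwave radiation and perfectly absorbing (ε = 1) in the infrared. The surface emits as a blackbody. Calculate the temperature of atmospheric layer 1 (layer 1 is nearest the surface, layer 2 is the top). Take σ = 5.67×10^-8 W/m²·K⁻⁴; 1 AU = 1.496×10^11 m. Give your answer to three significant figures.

Orbital distance: d = 17.2 AU = 2.573×10^12 m.
Flux at the orbit: S = L/(4πd²) = 1.64×10^27/(4π·(2.57×10^12)²) = 19.71 W/m².
The effective emission temperature is T_e = [S(1−α)/(4σ)]^¼ = 83.52 K.
Each opaque layer satisfies 2T_j⁴ = T_{j−1}⁴ + T_{j+1}⁴, giving T_k⁴ = (N+1−k)T_e⁴.
With k = 1: T_1 = (2+1−1)^¼·83.52 K = 99.33 K.

99.3 K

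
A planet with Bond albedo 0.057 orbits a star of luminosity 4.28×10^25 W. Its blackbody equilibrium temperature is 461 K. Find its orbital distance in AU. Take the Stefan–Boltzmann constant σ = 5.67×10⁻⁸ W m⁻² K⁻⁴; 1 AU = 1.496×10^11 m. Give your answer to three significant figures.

Energy balance gives S = 4σT⁴/(1−α) = 10860 W m⁻².
S = L/(4πd²) → d = √(L/4πS) = √(4.28×10^25/(4π·10860)) = 1.771×10^10 m = 0.1184 AU.

0.118 AU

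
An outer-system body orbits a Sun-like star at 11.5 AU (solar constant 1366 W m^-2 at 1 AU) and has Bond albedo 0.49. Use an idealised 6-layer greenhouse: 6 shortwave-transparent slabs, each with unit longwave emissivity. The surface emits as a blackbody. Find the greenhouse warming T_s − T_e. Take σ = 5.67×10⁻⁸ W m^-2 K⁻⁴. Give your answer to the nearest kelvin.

43 K

Flux at the orbit: S = 1366/(11.5)² = 10.33 W m^-2.
Top-of-atmosphere balance: σT_e⁴ = S(1−α)/4 = 1.317 W m^-2 → T_e = 69.42 K.
T_s = (N+1)^(1/4)·T_e = 112.9 K.
Warming: T_s − T_e = 43.50 K.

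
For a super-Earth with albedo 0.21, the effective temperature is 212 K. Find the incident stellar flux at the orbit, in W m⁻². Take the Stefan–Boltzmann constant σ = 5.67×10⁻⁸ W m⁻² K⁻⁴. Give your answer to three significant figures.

580 W m⁻²

From S(1−α)/4 = σT⁴: S = 4σT⁴/(1−α).
σT⁴ = 5.67×10⁻⁸·(212)⁴ = 114.5 W m⁻².
So S = 4×114.5/(1−0.21) = 579.9 W m⁻².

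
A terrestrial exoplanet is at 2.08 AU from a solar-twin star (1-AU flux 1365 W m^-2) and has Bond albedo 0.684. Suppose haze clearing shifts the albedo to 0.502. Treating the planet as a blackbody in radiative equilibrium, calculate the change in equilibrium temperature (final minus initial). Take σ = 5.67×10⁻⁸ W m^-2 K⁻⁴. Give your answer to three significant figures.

By the inverse-square law, S = 1365/2.08² = 315.5 W m^-2.
Before: T₁ = [315.5·0.316/(4σ)]^(1/4) = 144.8 K.
Final:   T₂ = [S(1−0.502)/(4σ)]^(1/4) = 162.2 K.
ΔT = T₂ − T₁ = 17.44 K.

17.4 K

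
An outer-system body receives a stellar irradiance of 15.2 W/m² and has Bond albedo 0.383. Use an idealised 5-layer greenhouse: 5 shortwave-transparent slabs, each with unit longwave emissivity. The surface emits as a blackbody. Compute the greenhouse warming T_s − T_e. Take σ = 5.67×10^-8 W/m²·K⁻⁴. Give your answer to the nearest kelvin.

45 kelvin

Top-of-atmosphere balance: σT_e⁴ = S(1−α)/4 = 2.345 W/m² → T_e = 80.19 K.
Surface: T_s = (6)^¼·T_e = 125.5 K.
Warming: T_s − T_e = 45.31 K.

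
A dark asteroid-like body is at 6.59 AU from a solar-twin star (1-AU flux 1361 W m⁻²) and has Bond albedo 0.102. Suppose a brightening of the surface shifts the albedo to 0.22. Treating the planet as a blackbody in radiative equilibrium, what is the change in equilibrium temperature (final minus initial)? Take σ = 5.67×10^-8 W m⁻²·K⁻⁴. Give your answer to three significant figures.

Flux at the orbit: S = 1361/(6.59)² = 31.34 W m⁻².
With α = 0.102, T₁ = 105.5 K.
After:  T₂ = [31.34·0.78/(4σ)]^(1/4) = 101.9 K.
Change: 101.9 − 105.5 = -3.652 K.

-3.65 kelvin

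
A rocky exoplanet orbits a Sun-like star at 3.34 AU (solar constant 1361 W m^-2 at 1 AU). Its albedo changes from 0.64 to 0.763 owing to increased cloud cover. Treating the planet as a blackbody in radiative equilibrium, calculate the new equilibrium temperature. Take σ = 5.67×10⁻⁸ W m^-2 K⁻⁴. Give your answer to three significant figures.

106 K

Flux at the orbit: S = 1361/(3.34)² = 122.0 W m^-2.
With the new albedo, S(1−α₂)/4 = 7.229 W m^-2, so T₂ = 106.3 K.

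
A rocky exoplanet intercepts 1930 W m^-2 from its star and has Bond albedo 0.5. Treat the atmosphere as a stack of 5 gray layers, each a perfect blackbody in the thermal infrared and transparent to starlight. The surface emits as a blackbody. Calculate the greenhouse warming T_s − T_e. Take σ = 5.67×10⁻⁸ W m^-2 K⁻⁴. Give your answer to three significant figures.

144 K

The effective emission temperature is T_e = [S(1−α)/(4σ)]^¼ = 255.4 K.
T_s = (N+1)^(1/4)·T_e = 399.7 K.
Warming: T_s − T_e = 144.3 K.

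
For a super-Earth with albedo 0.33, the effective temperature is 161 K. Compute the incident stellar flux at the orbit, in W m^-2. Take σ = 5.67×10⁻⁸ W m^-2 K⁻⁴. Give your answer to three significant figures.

From S(1−α)/4 = σT⁴: S = 4σT⁴/(1−α).
The emitted flux is σT⁴ = 38.10 W m^-2.
S = 4·38.10/0.67 = 227.4 W m^-2.

227 W m^-2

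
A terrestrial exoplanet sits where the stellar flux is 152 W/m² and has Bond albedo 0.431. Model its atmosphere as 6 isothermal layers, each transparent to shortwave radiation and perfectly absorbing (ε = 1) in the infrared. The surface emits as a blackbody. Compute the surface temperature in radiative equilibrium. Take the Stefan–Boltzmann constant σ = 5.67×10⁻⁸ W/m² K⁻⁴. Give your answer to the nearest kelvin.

227 K

OLR = S(1−α)/4 = 21.62 W/m²; the top layer radiates at T_e = 139.7 K.
Layer-by-layer balance gives σT_s⁴ = (N+1)σT_e⁴, so T_s = 7^¼·139.7 = 227.3 K.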